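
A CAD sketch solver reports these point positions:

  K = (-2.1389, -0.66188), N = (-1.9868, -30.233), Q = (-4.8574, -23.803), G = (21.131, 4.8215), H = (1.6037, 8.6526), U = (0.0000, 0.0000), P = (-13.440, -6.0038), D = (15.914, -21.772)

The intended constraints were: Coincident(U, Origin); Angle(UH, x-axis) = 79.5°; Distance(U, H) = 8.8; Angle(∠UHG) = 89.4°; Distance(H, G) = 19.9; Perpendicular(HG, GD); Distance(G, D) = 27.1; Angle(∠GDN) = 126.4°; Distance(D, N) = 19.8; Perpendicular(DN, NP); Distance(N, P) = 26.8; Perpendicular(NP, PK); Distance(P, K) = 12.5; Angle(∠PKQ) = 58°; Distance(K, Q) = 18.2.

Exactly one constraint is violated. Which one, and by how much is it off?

Distance(K, Q) = 18.2 — off by 5.10.

U = (0.00, 0.00) ✓; UH at 79.50° ✓; |UH| = 8.800 ✓; ∠UHG = 89.40° ✓; |HG| = 19.90 ✓; ∠(HG, GD) = 90.00° ✓; |GD| = 27.10 ✓; ∠GDN = 126.4° ✓; |DN| = 19.80 ✓; ∠(DN, NP) = 90.00° ✓; |NP| = 26.80 ✓; ∠(NP, PK) = 90.00° ✓; |PK| = 12.50 ✓; ∠PKQ = 58.00° ✓; |KQ| = 23.30 ✗.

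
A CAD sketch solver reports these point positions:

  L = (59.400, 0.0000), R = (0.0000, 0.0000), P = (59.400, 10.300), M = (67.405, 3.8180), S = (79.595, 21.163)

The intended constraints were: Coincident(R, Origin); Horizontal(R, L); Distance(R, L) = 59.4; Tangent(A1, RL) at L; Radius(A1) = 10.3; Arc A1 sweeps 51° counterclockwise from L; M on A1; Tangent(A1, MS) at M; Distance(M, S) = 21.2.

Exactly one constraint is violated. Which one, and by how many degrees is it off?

Tangent(A1, MS) at M — off by 3.90°.

R = (0.00, 0.00) ✓; R.y = 0.00, L.y = 0.00 ✓; |RL| = 59.40 ✓; ∠(PL, LR) = 90.00° ✓; |PL| = 10.30 ✓; bearing(P→M) − bearing(P→L) = 51.00° ✓; |PM| = 10.30 ✓; ∠(PM, MS) = 86.10° ✗; |MS| = 21.20 ✓.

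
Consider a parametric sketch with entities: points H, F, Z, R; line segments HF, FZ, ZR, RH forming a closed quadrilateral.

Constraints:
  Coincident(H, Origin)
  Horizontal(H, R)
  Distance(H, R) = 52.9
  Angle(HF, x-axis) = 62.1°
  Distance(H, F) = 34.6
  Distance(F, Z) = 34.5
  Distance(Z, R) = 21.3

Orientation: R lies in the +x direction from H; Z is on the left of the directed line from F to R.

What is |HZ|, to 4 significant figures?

53.62

Checks: |FZ| = 34.50 ✓; |ZR| = 21.30 ✓.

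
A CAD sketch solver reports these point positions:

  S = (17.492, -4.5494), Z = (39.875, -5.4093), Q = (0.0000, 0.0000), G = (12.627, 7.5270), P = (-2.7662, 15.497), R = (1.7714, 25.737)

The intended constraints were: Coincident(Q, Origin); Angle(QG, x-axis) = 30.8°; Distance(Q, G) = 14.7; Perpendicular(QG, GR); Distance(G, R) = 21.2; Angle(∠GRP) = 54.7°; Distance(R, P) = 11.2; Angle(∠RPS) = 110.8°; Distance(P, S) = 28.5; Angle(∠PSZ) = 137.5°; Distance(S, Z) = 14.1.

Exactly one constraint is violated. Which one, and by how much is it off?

Distance(S, Z) = 14.1 — off by 8.30.

Q = (0.00, 0.00) ✓; QG at 30.80° ✓; |QG| = 14.70 ✓; ∠(QG, GR) = 90.00° ✓; |GR| = 21.20 ✓; ∠GRP = 54.70° ✓; |RP| = 11.20 ✓; ∠RPS = 110.8° ✓; |PS| = 28.50 ✓; ∠PSZ = 137.5° ✓; |SZ| = 22.40 ✗.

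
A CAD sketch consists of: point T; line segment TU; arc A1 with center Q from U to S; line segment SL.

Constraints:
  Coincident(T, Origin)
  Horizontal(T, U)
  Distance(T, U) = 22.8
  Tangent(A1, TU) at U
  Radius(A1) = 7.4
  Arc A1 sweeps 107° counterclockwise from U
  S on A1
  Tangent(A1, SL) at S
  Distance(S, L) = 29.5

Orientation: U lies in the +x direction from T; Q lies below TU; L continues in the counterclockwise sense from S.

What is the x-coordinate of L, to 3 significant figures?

24.3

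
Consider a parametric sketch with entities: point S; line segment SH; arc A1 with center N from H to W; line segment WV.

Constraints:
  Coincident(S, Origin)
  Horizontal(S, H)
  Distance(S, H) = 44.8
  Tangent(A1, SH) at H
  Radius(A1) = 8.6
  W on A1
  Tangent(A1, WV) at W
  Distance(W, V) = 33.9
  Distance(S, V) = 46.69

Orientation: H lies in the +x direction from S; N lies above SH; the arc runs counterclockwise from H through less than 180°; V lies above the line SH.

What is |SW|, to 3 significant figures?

52.9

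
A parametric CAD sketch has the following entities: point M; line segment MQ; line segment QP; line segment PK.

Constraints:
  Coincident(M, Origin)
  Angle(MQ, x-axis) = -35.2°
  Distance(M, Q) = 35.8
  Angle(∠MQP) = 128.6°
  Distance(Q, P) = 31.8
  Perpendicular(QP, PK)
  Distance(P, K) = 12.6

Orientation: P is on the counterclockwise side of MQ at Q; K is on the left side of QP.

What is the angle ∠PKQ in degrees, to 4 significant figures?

68.39°

∠MQP = 128.6°, so QP runs at -35.2° + (180° − 128.6°) = 16.20° from the x-axis; with |QP| = 31.8, P = Q + 31.8·(cos 16.20°, sin 16.20°) = (59.79, -11.76). QP ⟂ PK; with |PK| = 12.6 on the left of QP, K = P + 12.6·(-0.2790, 0.9603) = (56.28, 0.3353). Then cos ∠PKQ = KP·KQ / (|KP||KQ|), giving 68.39°.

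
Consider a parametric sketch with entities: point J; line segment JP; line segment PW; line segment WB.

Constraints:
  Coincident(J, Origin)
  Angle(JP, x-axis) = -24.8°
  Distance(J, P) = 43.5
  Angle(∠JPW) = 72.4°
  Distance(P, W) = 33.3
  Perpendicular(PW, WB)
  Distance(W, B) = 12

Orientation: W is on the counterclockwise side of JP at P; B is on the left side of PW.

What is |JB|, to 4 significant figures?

35.69

J is at the origin; JP runs at -24.8° with length 43.5, so P = 43.5·(cos -24.8°, sin -24.8°) = (39.49, -18.25). ∠JPW = 72.4°, so PW runs at -24.8° + (180° − 72.4°) = 82.80° from the x-axis; with |PW| = 33.3, W = P + 33.3·(cos 82.80°, sin 82.80°) = (43.66, 14.79). The perpendicularity gives WB at right angles to PW; with |WB| = 12.0 on the left of PW, B = W + 12.0·(-0.9921, 0.1253) = (31.76, 16.30). Then |JB| = |B − J| = 35.69.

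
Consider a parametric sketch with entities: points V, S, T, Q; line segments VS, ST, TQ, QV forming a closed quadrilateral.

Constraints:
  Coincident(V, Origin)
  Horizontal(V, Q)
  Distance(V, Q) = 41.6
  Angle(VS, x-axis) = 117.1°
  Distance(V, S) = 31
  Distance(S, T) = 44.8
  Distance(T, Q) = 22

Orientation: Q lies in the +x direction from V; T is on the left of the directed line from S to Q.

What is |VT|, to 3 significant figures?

35.1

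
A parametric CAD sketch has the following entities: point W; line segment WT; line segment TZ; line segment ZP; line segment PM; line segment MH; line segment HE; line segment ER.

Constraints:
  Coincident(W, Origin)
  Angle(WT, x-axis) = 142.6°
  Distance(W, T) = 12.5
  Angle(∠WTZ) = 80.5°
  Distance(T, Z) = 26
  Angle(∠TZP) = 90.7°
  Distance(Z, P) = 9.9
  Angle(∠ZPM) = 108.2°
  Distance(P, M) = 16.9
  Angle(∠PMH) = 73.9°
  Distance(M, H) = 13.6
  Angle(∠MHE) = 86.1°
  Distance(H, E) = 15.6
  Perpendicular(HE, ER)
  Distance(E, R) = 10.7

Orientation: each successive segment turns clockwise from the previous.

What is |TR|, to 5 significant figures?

27.955

∠MHE = 86.1° gives HE at 42.000° from the x-axis; with |HE| = 15.6, E = (9.7987, 23.193). The perpendicularity gives ER at right angles to HE, so ER runs at -48.000°; with |ER| = 10.7, R = (16.958, 15.241). Then |TR| = |R − T| = 27.955.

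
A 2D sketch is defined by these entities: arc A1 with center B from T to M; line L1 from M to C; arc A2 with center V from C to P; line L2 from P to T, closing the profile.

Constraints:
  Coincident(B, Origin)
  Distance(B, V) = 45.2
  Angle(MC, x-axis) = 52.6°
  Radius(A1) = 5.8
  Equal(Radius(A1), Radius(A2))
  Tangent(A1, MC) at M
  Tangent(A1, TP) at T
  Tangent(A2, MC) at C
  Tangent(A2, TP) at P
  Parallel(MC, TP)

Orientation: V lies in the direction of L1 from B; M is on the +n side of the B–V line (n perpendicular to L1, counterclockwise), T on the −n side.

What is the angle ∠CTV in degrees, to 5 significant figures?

7.0814°

The slot axis is L1's direction at 52.6°, so u = (cos 52.6°, sin 52.6°) = (0.60738, 0.79441) and n = (−sin 52.6°, cos 52.6°) = (-0.79441, 0.60738). B is at the origin and V lies 45.2 along u from B, so V = 45.2·u = (27.453, 35.908). Tangency of A1 to both parallel lines with radius 5.8 puts M and T at B ± 5.8·n: M = (-4.6076, 3.5228), T = (4.6076, -3.5228). Equal radii place C and P the same way about V: C = V + 5.8·n = (22.846, 39.430), P = V − 5.8·n = (32.061, 32.385). Then cos ∠CTV = TC·TV / (|TC||TV|), giving 7.0814°.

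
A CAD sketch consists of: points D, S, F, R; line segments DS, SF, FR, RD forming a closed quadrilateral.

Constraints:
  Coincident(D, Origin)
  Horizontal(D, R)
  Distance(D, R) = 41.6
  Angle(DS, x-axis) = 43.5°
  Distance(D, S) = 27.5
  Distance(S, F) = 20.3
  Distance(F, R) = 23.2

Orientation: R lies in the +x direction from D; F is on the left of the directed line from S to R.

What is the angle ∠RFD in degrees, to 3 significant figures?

64.3°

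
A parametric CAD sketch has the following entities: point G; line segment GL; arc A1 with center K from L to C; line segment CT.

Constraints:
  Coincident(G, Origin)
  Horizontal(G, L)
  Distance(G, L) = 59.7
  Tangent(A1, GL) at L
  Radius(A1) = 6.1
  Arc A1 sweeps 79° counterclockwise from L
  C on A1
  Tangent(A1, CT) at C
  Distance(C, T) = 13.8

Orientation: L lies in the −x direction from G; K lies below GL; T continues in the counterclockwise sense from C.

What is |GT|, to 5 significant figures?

70.777

On A1, L sits at bearing 90° from K; a 79° counterclockwise sweep puts C at bearing 169°, so C = K + 6.1·(cos 169°, sin 169°) = (-65.688, -4.9361). The tangent condition forces KC to be normal to CT, so CT runs along (−sin 169°, cos 169°); with |CT| = 13.8, T = (-68.321, -18.483). Then |GT| = |T − G| = 70.777.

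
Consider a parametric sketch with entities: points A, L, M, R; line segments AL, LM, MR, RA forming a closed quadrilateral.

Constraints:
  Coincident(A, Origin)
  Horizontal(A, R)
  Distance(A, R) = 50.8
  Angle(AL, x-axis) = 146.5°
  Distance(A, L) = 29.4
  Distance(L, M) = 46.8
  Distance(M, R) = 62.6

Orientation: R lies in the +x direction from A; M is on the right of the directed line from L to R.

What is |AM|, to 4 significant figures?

27.31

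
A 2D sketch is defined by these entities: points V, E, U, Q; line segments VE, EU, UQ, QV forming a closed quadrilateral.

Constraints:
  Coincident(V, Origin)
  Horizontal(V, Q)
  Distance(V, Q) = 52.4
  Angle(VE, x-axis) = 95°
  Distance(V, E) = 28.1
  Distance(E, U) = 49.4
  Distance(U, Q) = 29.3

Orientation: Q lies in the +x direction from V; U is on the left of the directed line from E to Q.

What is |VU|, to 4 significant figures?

55.07

Checks: |EU| = 49.40 ✓; |UQ| = 29.30 ✓.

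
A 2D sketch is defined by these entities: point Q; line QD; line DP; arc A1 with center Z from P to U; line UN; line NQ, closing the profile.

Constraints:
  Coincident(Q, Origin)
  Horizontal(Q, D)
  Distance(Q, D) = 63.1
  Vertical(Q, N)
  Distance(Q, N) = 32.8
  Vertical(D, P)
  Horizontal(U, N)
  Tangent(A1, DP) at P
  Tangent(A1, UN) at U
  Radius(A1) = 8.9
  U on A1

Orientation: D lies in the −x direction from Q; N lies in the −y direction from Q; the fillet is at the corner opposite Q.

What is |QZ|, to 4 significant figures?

59.24

Q is at the origin; Q and D share the same y with |QD| = 63.1 and D on the −x side, so D = (-63.10, 0.000). Q and N share the same x with |QN| = 32.8 and N on the −y side, so N = (0.000, -32.80). The virtual corner opposite Q is at (-63.10, -32.80). The tangent condition forces ZP to be normal to DP and since A1 is tangent to UN there, ZU ⟂ UN, with radius 8.9, so the center Z sits 8.9 in from both sides at Z = (-54.20, -23.90). Then |QZ| = |Z − Q| = 59.24.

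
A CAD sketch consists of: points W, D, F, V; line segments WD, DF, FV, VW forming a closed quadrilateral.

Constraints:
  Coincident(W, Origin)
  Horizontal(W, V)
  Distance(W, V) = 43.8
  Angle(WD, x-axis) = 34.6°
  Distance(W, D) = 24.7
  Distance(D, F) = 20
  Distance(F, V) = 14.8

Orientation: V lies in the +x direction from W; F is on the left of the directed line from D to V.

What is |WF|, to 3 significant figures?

42.8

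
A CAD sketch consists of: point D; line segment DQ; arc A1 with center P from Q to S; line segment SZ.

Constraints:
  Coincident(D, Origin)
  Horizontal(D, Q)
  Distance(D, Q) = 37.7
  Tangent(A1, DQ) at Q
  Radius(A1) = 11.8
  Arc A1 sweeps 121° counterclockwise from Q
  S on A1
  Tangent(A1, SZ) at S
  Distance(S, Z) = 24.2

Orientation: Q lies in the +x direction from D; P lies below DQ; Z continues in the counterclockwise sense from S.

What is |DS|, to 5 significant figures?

32.872

D is at the origin; DQ is horizontal with |DQ| = 37.7 and Q on the +x side, so Q = (37.700, 0.0000). A1 meets DQ tangentially, so PQ is at right angles to DQ, so P = Q + (0, -11.8) = (37.700, -11.800). On A1, Q sits at bearing 90° from P; a 121° counterclockwise sweep puts S at bearing 211°, so S = P + 11.8·(cos 211°, sin 211°) = (27.585, -17.877). Then |DS| = |S − D| = 32.872.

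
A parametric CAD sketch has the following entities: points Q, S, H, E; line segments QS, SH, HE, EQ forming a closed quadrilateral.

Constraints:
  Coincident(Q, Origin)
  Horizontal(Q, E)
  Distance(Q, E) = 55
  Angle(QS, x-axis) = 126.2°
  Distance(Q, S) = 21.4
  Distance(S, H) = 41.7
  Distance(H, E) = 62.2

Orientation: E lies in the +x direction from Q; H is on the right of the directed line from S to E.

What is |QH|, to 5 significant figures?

23.386

Q is at the origin; QE is horizontal with |QE| = 55.0 and E in +x, so E = (55.0, 0). QS runs at 126.2° with |QS| = 21.4, so S = (-12.639, 17.269). H is determined by |SH| = 41.7 and |HE| = 62.2 together: it lies at the intersection of circle(S, 41.7) and circle(E, 62.2). With |SE| = 69.809, the foot of the radical line on SE is 19.649 from S and the perpendicular offset is √(41.7² − 19.649²) = 36.781. Taking the right-of-SE solution: H = (-2.6996, -23.229).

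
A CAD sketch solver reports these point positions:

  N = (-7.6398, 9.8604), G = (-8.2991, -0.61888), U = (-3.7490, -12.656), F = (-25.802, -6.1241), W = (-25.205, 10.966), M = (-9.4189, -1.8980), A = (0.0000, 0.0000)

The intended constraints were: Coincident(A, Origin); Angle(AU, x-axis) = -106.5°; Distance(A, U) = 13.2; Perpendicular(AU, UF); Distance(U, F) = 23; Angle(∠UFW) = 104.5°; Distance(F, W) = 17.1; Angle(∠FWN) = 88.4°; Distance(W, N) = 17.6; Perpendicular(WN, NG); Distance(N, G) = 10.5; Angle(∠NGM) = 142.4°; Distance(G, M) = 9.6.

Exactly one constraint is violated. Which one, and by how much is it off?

Distance(G, M) = 9.6 — off by 7.90.

A = (0.00, 0.00) ✓; AU at -106.5° ✓; |AU| = 13.20 ✓; ∠(AU, UF) = 90.00° ✓; |UF| = 23.00 ✓; ∠UFW = 104.5° ✓; |FW| = 17.10 ✓; ∠FWN = 88.40° ✓; |WN| = 17.60 ✓; ∠(WN, NG) = 90.00° ✓; |NG| = 10.50 ✓; ∠NGM = 142.4° ✓; |GM| = 1.700 ✗.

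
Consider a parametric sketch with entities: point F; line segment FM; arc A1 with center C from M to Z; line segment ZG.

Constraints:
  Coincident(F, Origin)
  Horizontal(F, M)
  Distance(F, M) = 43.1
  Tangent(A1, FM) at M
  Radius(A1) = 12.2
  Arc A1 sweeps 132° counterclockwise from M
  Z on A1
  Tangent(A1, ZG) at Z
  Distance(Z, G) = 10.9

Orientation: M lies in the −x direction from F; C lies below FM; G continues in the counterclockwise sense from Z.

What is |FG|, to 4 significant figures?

53.14

F is at the origin; FM is horizontal with |FM| = 43.1 and M on the −x side, so M = (-43.10, 0.000). The tangent condition forces CM to be normal to FM, so C = M + (0, -12.2) = (-43.10, -12.20). On A1, M sits at bearing 90° from C; a 132° counterclockwise sweep puts Z at bearing 222°, so Z = C + 12.2·(cos 222°, sin 222°) = (-52.17, -20.36). A1 meets ZG tangentially, so CZ is at right angles to ZG, so ZG runs along (−sin 222°, cos 222°); with |ZG| = 10.9, G = (-44.87, -28.46). Then |FG| = |G − F| = 53.14.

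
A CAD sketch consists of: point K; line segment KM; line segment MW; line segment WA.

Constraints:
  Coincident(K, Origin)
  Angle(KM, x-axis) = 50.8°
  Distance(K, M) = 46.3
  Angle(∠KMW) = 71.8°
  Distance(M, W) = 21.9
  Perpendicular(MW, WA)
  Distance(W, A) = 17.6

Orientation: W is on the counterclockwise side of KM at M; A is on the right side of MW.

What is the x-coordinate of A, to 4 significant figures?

15.12

∠KMW = 71.8°, so MW runs at 50.8° + (180° − 71.8°) = 159.0° from the x-axis; with |MW| = 21.9, W = M + 21.9·(cos 159.0°, sin 159.0°) = (8.818, 43.73). MW is perpendicular to WA; with |WA| = 17.6 on the right of MW, A = W + 17.6·(0.3584, 0.9336) = (15.12, 60.16). So A.x = 15.12.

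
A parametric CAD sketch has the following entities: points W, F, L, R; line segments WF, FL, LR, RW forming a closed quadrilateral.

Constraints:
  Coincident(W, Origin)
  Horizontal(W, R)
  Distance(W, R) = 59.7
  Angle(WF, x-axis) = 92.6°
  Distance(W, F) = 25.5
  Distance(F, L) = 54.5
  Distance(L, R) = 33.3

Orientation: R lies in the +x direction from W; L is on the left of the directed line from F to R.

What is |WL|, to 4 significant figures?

62.11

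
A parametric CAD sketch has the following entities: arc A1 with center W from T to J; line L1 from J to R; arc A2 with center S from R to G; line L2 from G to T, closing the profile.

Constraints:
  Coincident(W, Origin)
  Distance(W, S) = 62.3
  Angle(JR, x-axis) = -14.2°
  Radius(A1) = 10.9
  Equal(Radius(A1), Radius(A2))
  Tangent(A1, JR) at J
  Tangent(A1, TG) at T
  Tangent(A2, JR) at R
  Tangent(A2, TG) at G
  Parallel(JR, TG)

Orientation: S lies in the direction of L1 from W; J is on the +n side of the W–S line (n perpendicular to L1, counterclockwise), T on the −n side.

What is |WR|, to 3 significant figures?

63.2

Tangency of A1 to both parallel lines with radius 10.9 puts J and T at W ± 10.9·n: J = (2.67, 10.6), T = (-2.67, -10.6). Equal radii place R and G the same way about S: R = S + 10.9·n = (63.1, -4.72), G = S − 10.9·n = (57.7, -25.8). Then |WR| = |R − W| = 63.2.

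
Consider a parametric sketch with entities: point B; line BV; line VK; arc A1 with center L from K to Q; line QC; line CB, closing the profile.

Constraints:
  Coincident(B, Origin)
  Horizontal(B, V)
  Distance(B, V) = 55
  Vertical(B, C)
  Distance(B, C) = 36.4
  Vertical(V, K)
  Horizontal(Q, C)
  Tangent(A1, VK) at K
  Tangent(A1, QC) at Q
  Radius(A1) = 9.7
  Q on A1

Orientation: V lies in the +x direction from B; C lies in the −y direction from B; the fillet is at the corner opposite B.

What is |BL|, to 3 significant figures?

52.6

B is at the origin; B and V share the same y with |BV| = 55.0 and V on the +x side, so V = (55.0, 0.00). BC is vertical with |BC| = 36.4 and C on the −y side, so C = (0.00, -36.4). The virtual corner opposite B is at (55.0, -36.4). The tangent condition forces LK to be normal to VK and since A1 is tangent to QC there, LQ ⟂ QC, with radius 9.7, so the center L sits 9.7 in from both sides at L = (45.3, -26.7). Then |BL| = |L − B| = 52.6.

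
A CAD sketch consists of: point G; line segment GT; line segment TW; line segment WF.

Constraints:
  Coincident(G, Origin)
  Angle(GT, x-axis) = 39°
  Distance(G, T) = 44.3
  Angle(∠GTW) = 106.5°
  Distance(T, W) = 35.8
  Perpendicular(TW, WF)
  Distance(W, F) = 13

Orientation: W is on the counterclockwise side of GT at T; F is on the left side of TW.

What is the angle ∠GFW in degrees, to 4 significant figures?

121.4°

G is at the origin; GT runs at 39.0° with length 44.3, so T = 44.3·(cos 39.0°, sin 39.0°) = (34.43, 27.88). ∠GTW = 106.5°, so TW runs at 39.0° + (180° − 106.5°) = 112.5° from the x-axis; with |TW| = 35.8, W = T + 35.8·(cos 112.5°, sin 112.5°) = (20.73, 60.95). TW is perpendicular to WF; with |WF| = 13.0 on the left of TW, F = W + 13.0·(-0.9239, -0.3827) = (8.717, 55.98). Then cos ∠GFW = FG·FW / (|FG||FW|), giving 121.4°.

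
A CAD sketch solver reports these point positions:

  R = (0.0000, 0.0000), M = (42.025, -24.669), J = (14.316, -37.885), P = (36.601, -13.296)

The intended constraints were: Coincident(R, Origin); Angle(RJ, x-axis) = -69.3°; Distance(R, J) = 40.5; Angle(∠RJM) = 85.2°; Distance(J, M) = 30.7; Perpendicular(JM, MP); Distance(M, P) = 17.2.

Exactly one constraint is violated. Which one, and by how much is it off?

Distance(M, P) = 17.2 — off by 4.60.

R = (0.00, 0.00) ✓; RJ at -69.30° ✓; |RJ| = 40.50 ✓; ∠RJM = 85.20° ✓; |JM| = 30.70 ✓; ∠(JM, MP) = 90.00° ✓; |MP| = 12.60 ✗.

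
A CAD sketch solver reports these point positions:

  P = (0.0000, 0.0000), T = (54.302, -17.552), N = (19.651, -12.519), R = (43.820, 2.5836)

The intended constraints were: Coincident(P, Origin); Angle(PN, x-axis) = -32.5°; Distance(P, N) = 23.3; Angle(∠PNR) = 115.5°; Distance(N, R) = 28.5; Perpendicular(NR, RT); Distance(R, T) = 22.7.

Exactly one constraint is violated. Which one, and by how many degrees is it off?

Perpendicular(NR, RT) — off by 4.50°.

P = (0.00, 0.00) ✓; PN at -32.50° ✓; |PN| = 23.30 ✓; ∠PNR = 115.5° ✓; |NR| = 28.50 ✓; ∠(NR, RT) = 94.50° ✗; |RT| = 22.70 ✓.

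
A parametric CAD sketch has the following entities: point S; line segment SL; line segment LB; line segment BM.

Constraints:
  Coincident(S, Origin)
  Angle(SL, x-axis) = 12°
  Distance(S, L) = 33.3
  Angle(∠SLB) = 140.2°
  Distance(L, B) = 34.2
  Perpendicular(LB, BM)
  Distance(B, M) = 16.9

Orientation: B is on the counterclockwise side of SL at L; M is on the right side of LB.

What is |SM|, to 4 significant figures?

70.95

S is at the origin; SL runs at 12.0° with length 33.3, so L = 33.3·(cos 12.0°, sin 12.0°) = (32.57, 6.923). ∠SLB = 140.2°, so LB runs at 12.0° + (180° − 140.2°) = 51.80° from the x-axis; with |LB| = 34.2, B = L + 34.2·(cos 51.80°, sin 51.80°) = (53.72, 33.80). The perpendicularity gives BM at right angles to LB; with |BM| = 16.9 on the right of LB, M = B + 16.9·(0.7859, -0.6184) = (67.00, 23.35). Then |SM| = |M − S| = 70.95.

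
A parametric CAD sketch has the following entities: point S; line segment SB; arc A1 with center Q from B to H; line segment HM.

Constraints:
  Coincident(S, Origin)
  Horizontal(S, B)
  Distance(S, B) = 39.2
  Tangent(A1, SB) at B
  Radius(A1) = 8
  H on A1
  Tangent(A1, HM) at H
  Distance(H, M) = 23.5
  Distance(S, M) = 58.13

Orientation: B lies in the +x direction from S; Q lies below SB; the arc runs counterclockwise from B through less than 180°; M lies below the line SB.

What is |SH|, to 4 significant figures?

35.97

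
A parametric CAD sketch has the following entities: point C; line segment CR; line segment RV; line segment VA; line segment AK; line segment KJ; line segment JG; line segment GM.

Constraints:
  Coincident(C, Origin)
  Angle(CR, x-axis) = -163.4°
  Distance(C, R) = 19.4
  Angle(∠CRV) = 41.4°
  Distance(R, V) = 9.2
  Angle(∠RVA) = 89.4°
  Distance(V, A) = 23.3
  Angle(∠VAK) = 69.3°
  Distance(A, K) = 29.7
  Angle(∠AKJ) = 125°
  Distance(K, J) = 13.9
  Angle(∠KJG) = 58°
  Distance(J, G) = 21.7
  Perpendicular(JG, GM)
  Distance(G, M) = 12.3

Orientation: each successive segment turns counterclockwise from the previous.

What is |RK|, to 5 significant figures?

22.511

C is at the origin; CR runs at -163.4° with length 19.4, so R = (-18.591, -5.5424). ∠CRV = 41.4° gives RV at -24.800° from the x-axis; with |RV| = 9.2, V = (-10.240, -9.4013). ∠RVA = 89.4° gives VA at 65.800° from the x-axis; with |VA| = 23.3, A = (-0.68870, 11.851). ∠VAK = 69.3° gives AK at 176.50° from the x-axis; with |AK| = 29.7, K = (-30.333, 13.664). Then |RK| = |K − R| = 22.511.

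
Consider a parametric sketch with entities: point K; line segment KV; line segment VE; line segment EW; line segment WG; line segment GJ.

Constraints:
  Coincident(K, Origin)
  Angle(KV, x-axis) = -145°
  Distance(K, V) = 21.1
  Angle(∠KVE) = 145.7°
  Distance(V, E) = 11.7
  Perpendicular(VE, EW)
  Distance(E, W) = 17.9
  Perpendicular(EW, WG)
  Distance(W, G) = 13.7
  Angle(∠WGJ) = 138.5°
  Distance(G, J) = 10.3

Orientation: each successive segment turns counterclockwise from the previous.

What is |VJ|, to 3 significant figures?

14.7

K is at the origin; KV runs at -145.0° with length 21.1, so V = (-17.3, -12.1). ∠KVE = 145.7° gives VE at -111° from the x-axis; with |VE| = 11.7, E = (-21.4, -23.0). VE ⟂ EW, so EW runs at -20.7°; with |EW| = 17.9, W = (-4.68, -29.4). EW ⟂ WG, so WG runs at 69.3°; with |WG| = 13.7, G = (0.167, -16.6). ∠WGJ = 138.5° gives GJ at 111° from the x-axis; with |GJ| = 10.3, J = (-3.49, -6.93). Then |VJ| = |J − V| = 14.7.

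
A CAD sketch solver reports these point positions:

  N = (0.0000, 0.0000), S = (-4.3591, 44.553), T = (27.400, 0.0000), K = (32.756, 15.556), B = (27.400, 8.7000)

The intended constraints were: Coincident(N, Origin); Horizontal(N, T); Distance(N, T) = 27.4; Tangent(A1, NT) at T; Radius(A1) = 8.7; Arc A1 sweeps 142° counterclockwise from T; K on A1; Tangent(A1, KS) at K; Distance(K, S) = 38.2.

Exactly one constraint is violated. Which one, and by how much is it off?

Distance(K, S) = 38.2 — off by 8.90.

N = (0.00, 0.00) ✓; N.y = 0.00, T.y = 0.00 ✓; |NT| = 27.40 ✓; ∠(BT, TN) = 90.00° ✓; |BT| = 8.700 ✓; bearing(B→K) − bearing(B→T) = 142.0° ✓; |BK| = 8.700 ✓; ∠(BK, KS) = 90.00° ✓; |KS| = 47.10 ✗.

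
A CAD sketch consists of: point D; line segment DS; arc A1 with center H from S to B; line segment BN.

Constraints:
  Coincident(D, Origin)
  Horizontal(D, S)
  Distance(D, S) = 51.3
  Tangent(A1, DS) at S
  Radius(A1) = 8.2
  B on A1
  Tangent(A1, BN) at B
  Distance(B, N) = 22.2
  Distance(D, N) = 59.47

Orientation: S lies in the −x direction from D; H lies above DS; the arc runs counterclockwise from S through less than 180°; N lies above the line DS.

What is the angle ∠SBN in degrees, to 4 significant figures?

126.2°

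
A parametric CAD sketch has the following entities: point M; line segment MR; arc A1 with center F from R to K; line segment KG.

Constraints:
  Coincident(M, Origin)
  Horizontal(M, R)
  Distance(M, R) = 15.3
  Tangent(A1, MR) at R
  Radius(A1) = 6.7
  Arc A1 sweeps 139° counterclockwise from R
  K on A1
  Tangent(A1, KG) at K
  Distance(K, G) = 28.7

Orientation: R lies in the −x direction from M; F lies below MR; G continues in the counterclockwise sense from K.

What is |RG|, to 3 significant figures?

35.1

M is at the origin; M and R share the same y with |MR| = 15.3 and R on the −x side, so R = (-15.3, 0.00). The tangent condition forces FR to be normal to MR, so F = R + (0, -6.7) = (-15.3, -6.70). On A1, R sits at bearing 90° from F; a 139° counterclockwise sweep puts K at bearing 229°, so K = F + 6.7·(cos 229°, sin 229°) = (-19.7, -11.8). The tangent condition forces FK to be normal to KG, so KG runs along (−sin 229°, cos 229°); with |KG| = 28.7, G = (1.96, -30.6). Then |RG| = |G − R| = 35.1.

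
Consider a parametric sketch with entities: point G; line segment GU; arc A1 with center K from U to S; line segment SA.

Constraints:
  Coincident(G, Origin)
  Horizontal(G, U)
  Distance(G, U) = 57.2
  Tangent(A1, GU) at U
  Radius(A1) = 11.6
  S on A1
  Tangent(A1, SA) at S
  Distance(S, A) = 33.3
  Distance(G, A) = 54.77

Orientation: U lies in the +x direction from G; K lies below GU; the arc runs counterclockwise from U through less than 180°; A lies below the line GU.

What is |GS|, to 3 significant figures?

46.8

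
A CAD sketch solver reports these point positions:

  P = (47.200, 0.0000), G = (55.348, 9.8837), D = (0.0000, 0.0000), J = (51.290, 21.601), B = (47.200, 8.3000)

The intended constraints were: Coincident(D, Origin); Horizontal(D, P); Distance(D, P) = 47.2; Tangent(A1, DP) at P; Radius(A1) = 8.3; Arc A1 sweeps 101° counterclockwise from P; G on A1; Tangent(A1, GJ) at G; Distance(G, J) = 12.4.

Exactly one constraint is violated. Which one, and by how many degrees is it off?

Tangent(A1, GJ) at G — off by 8.10°.

D = (0.00, 0.00) ✓; D.y = 0.00, P.y = 0.00 ✓; |DP| = 47.20 ✓; ∠(BP, PD) = 90.00° ✓; |BP| = 8.300 ✓; bearing(B→G) − bearing(B→P) = 101.0° ✓; |BG| = 8.300 ✓; ∠(BG, GJ) = 81.90° ✗; |GJ| = 12.40 ✓.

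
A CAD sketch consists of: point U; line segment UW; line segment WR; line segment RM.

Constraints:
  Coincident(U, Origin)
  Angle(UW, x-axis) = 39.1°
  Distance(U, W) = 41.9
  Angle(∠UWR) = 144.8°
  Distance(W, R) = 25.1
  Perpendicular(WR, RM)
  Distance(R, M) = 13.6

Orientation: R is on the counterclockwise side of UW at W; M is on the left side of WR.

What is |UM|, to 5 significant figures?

60.269

U is at the origin; UW runs at 39.1° with length 41.9, so W = 41.9·(cos 39.1°, sin 39.1°) = (32.516, 26.425). ∠UWR = 144.8°, so WR runs at 39.1° + (180° − 144.8°) = 74.300° from the x-axis; with |WR| = 25.1, R = W + 25.1·(cos 74.300°, sin 74.300°) = (39.308, 50.589). WR ⟂ RM; with |RM| = 13.6 on the left of WR, M = R + 13.6·(-0.96269, 0.27060) = (26.216, 54.269). Then |UM| = |M − U| = 60.269.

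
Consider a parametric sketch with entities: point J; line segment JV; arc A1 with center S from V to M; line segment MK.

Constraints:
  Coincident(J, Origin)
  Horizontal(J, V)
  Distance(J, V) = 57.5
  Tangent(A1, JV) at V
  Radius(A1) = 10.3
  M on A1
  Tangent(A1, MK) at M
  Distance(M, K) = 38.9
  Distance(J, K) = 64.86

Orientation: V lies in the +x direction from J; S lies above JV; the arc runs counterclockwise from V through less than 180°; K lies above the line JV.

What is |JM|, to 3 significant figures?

67.9

Checks: |SM| = 10.30 ✓; ∠(SM, MK) = 90.00° ✓; |MK| = 38.90 ✓; |JK| = 64.86 ✓.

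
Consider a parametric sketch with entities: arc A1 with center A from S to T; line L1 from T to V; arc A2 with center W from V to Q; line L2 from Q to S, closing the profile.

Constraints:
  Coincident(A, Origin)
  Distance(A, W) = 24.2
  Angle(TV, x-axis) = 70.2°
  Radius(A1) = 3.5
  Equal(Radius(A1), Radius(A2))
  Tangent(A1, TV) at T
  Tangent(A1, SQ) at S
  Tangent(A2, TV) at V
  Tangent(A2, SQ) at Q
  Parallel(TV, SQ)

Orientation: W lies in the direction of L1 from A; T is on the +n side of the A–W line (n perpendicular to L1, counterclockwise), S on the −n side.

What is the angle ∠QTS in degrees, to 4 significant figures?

73.87°

The slot axis is L1's direction at 70.2°, so u = (cos 70.2°, sin 70.2°) = (0.3387, 0.9409) and n = (−sin 70.2°, cos 70.2°) = (-0.9409, 0.3387). A is at the origin and W lies 24.2 along u from A, so W = 24.2·u = (8.197, 22.77). Tangency of A1 to both parallel lines with radius 3.5 puts T and S at A ± 3.5·n: T = (-3.293, 1.186), S = (3.293, -1.186). Equal radii place V and Q the same way about W: V = W + 3.5·n = (4.904, 23.95), Q = W − 3.5·n = (11.49, 21.58). Then cos ∠QTS = TQ·TS / (|TQ||TS|), giving 73.87°.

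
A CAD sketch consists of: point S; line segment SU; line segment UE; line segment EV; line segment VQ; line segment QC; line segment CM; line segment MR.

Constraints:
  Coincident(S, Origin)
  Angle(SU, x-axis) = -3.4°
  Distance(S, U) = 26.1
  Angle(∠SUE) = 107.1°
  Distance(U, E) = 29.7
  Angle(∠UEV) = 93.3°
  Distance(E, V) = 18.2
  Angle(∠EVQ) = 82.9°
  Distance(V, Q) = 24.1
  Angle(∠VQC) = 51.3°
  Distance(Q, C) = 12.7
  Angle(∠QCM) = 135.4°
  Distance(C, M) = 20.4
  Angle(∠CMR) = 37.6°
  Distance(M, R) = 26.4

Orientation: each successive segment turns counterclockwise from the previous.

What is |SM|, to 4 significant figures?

47.22

∠VQC = 51.3° gives QC at 22.00° from the x-axis; with |QC| = 12.7, C = (24.65, 15.29). ∠QCM = 135.4° gives CM at 66.60° from the x-axis; with |CM| = 20.4, M = (32.75, 34.01). Then |SM| = |M − S| = 47.22.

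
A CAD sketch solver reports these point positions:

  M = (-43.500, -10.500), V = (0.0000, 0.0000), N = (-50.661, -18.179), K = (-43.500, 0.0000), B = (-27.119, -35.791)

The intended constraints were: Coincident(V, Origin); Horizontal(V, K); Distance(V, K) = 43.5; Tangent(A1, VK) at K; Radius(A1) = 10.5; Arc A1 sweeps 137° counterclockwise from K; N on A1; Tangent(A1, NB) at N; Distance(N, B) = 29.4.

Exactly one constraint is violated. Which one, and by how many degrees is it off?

Tangent(A1, NB) at N — off by 6.20°.

V = (0.00, 0.00) ✓; V.y = 0.00, K.y = 0.00 ✓; |VK| = 43.50 ✓; ∠(MK, KV) = 90.00° ✓; |MK| = 10.50 ✓; bearing(M→N) − bearing(M→K) = 137.0° ✓; |MN| = 10.50 ✓; ∠(MN, NB) = 83.80° ✗; |NB| = 29.40 ✓.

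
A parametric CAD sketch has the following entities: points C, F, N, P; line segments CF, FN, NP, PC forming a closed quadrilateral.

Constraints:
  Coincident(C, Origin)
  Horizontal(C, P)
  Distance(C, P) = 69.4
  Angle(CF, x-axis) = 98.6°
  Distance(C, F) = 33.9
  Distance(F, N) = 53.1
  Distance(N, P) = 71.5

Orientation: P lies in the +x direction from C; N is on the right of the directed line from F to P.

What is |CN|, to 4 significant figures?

19.29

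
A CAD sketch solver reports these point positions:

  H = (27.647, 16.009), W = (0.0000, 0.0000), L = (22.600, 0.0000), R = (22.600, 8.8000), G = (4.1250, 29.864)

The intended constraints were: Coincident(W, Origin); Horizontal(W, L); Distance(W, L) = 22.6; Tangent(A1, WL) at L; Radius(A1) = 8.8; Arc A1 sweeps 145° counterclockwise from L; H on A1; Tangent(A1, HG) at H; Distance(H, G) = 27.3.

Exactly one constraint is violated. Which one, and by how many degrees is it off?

Tangent(A1, HG) at H — off by 4.50°.

W = (0.00, 0.00) ✓; W.y = 0.00, L.y = 0.00 ✓; |WL| = 22.60 ✓; ∠(RL, LW) = 90.00° ✓; |RL| = 8.800 ✓; bearing(R→H) − bearing(R→L) = 145.0° ✓; |RH| = 8.800 ✓; ∠(RH, HG) = 85.50° ✗; |HG| = 27.30 ✓.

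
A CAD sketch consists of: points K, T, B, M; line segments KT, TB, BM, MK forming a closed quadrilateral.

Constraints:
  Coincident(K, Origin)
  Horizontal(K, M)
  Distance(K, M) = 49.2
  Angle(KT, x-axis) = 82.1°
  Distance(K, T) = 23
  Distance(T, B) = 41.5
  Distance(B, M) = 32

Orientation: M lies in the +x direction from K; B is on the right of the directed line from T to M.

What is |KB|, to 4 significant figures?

25.53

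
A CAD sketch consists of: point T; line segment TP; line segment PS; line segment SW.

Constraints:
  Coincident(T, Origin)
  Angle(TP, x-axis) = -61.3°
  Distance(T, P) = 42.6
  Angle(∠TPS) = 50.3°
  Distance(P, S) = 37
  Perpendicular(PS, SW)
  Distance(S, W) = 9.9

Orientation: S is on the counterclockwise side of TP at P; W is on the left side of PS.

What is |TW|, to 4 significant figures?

24.88

T is at the origin; TP runs at -61.3° with length 42.6, so P = 42.6·(cos -61.3°, sin -61.3°) = (20.46, -37.37). ∠TPS = 50.3°, so PS runs at -61.3° + (180° − 50.3°) = 68.40° from the x-axis; with |PS| = 37.0, S = P + 37.0·(cos 68.40°, sin 68.40°) = (34.08, -2.965). PS ⟂ SW; with |SW| = 9.9 on the left of PS, W = S + 9.9·(-0.9298, 0.3681) = (24.87, 0.6797). Then |TW| = |W − T| = 24.88.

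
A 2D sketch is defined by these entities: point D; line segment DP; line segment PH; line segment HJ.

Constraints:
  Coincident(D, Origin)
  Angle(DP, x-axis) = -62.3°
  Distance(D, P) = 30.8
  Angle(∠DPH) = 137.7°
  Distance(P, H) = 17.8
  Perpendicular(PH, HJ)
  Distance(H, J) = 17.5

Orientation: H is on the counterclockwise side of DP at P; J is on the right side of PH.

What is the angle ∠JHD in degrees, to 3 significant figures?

117°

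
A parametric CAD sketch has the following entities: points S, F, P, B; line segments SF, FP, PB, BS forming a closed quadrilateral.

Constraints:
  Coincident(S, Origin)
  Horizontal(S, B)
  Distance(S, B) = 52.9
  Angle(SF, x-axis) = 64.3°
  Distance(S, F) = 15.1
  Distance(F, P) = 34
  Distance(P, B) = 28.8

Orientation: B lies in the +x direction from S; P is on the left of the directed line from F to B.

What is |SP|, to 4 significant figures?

45.97

S is at the origin; S and B share the same y with |SB| = 52.9 and B in +x, so B = (52.9, 0). SF runs at 64.3° with |SF| = 15.1, so F = (6.548, 13.61). P is determined by |FP| = 34.0 and |PB| = 28.8 together: it lies at the intersection of circle(F, 34.0) and circle(B, 28.8). With |FB| = 48.31, the foot of the radical line on FB is 27.53 from F and the perpendicular offset is √(34.0² − 27.53²) = 19.95. Taking the left-of-FB solution: P = (38.59, 24.99).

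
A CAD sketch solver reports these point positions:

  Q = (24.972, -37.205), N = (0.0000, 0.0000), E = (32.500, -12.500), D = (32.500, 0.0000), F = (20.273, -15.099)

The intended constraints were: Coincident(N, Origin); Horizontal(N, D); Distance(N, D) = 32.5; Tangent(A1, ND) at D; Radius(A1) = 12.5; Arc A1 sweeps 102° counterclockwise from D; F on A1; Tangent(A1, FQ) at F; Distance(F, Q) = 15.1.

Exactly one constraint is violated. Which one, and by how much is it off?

Distance(F, Q) = 15.1 — off by 7.50.

N = (0.00, 0.00) ✓; N.y = 0.00, D.y = 0.00 ✓; |ND| = 32.50 ✓; ∠(ED, DN) = 90.00° ✓; |ED| = 12.50 ✓; bearing(E→F) − bearing(E→D) = 102.0° ✓; |EF| = 12.50 ✓; ∠(EF, FQ) = 90.00° ✓; |FQ| = 22.60 ✗.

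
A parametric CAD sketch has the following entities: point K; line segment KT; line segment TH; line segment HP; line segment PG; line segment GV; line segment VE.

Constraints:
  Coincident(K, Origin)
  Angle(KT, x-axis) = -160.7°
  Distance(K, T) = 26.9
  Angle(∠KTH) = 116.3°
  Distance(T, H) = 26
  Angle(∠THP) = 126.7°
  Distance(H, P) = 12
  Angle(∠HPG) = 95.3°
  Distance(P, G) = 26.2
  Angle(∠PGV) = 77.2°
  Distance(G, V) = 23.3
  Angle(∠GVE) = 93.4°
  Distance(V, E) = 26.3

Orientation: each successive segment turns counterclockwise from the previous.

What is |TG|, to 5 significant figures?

30.413

K is at the origin; KT runs at -160.7° with length 26.9, so T = (-25.388, -8.8908). ∠KTH = 116.3° gives TH at -97.000° from the x-axis; with |TH| = 26.0, H = (-28.557, -34.697). ∠THP = 126.7° gives HP at -43.700° from the x-axis; with |HP| = 12.0, P = (-19.881, -42.988). ∠HPG = 95.3° gives PG at 41.000° from the x-axis; with |PG| = 26.2, G = (-0.10785, -25.799). Then |TG| = |G − T| = 30.413.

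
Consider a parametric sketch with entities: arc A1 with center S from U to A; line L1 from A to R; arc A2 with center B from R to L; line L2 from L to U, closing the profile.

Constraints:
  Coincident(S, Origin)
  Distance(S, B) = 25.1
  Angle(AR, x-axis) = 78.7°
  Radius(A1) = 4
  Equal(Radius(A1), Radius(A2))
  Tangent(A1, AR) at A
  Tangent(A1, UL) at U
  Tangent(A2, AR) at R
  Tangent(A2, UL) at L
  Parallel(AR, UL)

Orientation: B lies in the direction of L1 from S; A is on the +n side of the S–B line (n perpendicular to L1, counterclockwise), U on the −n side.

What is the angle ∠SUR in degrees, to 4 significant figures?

72.32°

The slot axis is L1's direction at 78.7°, so u = (cos 78.7°, sin 78.7°) = (0.1959, 0.9806) and n = (−sin 78.7°, cos 78.7°) = (-0.9806, 0.1959). S is at the origin and B lies 25.1 along u from S, so B = 25.1·u = (4.918, 24.61). Tangency of A1 to both parallel lines with radius 4.0 puts A and U at S ± 4.0·n: A = (-3.922, 0.7838), U = (3.922, -0.7838). Equal radii place R and L the same way about B: R = B + 4.0·n = (0.9958, 25.40), L = B − 4.0·n = (8.841, 23.83). Then cos ∠SUR = US·UR / (|US||UR|), giving 72.32°.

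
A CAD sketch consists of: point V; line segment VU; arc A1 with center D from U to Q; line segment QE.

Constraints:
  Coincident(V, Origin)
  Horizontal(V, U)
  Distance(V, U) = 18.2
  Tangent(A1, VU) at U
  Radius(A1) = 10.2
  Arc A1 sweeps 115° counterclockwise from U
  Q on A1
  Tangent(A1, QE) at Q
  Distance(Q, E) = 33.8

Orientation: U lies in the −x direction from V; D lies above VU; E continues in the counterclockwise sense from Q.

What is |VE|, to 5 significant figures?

50.775

On A1, U sits at bearing -90° from D; a 115° counterclockwise sweep puts Q at bearing 25°, so Q = D + 10.2·(cos 25°, sin 25°) = (-8.9557, 14.511). A1 meets QE tangentially, so DQ is at right angles to QE, so QE runs along (−sin 25°, cos 25°); with |QE| = 33.8, E = (-23.240, 45.144). Then |VE| = |E − V| = 50.775.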